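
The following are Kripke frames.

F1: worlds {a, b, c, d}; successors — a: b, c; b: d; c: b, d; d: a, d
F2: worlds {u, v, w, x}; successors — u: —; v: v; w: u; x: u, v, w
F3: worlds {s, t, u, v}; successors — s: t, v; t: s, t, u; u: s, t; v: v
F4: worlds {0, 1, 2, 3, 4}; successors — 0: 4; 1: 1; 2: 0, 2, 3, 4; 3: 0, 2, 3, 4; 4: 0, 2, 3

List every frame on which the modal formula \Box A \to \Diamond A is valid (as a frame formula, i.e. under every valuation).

F1, F3, F4

The schema corresponds to seriality: \forall x \exists y Rxy.
F1: ✓.
F2: fails — world u has no successor.
F3: ✓.
F4: ✓.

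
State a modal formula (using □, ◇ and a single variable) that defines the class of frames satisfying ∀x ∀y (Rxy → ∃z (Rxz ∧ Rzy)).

This is density; the standard corresponding axiom is C4: □□q → □q.
Suppose □□q→□q is valid. Take Rxy and set V(q)={w : xR²w}. Then □□q at x, so □q at x, so q at y, i.e. ∃z(Rxz∧Rzy).

□□q → □q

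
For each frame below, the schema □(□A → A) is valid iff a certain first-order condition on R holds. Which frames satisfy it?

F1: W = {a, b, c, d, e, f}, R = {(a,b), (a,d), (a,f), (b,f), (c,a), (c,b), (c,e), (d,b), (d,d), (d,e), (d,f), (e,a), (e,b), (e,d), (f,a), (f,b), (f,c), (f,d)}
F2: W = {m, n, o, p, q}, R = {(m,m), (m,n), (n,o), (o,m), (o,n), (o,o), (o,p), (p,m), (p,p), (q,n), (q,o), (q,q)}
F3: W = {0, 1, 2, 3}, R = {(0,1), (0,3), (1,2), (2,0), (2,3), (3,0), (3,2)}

none

This is the axiom for shift-reflexivity; its first-order frame correspondent is ∀x ∀y (Rxy → Ryy).
F1: fails — Reb but not Rbb.
F2: fails — Ron but not Rnn.
F3: fails — R32 but not R22.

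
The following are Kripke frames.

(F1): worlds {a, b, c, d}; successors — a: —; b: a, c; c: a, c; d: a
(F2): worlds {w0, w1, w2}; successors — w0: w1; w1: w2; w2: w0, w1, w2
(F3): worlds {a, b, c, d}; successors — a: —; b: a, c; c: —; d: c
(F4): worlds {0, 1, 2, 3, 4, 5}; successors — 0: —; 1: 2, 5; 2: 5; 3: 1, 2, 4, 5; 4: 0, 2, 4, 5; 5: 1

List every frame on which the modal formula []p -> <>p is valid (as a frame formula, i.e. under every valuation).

Frame correspondent (Sahlqvist): forall x exists y Rxy — i.e. seriality.
(F1): fails — world a has no successor.
(F2): satisfies the condition.
(F3): fails — world a has no successor.
(F4): fails — world 0 has no successor.
Valid on: (F2).

(F2)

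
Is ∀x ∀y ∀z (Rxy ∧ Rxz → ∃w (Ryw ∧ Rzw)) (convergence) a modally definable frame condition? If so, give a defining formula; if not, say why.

Definable; ◇□p → □◇p defines it

This is a Sahlqvist condition; the .2 axiom ◇□p → □◇p defines it.
Suppose ◇□p→□◇p is valid. Take Rxy, Rxz and set V(p)={w : Ryw}. Then □p at y so ◇□p at x, so □◇p at x, so ◇p at z, giving w with Rzw and Ryw.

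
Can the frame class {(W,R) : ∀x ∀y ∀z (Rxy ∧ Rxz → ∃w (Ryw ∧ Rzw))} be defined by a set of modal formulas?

Yes, by ◇□r → □◇r

Yes: it is convergence, defined by the .2 schema ◇□r → □◇r.
Suppose ◇□r→□◇r is valid. Take Rxy, Rxz and set V(r)={w : Ryw}. Then □r at y so ◇□r at x, so □◇r at x, so ◇r at z, giving w with Rzw and Ryw.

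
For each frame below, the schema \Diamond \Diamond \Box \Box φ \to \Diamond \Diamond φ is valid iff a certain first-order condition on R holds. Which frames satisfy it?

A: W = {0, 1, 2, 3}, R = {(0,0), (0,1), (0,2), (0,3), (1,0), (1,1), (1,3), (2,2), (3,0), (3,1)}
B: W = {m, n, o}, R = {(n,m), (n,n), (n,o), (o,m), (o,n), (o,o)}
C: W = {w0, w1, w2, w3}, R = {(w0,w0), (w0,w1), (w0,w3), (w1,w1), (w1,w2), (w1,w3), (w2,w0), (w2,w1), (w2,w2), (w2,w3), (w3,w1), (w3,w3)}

The schema corresponds to a generalized confluence (Geach) condition: \forall x \forall y (x R^2 y \to \exists w (y R^2 w \wedge x R^2 w)).
A: holds.
B: fails — nR²m but no w with mR²w and nR²w.
C: holds.

A, C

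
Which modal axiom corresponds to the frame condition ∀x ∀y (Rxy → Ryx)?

A defining formula is r → □◇r (the B axiom).
Suppose r→□◇r is valid. Take Rxy and set V(r)={x}. Then r at x, so □◇r at x, so ◇r at y, so some z with Ryz has r; z=x, i.e. Ryx.

r → □◇r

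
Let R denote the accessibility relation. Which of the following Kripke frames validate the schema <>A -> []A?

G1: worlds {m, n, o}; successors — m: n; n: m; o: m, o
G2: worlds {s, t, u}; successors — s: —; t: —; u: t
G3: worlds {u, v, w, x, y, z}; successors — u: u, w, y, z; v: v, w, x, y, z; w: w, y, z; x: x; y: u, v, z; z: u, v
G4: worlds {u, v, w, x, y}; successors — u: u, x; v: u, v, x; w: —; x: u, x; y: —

This is the axiom for partial functionality; its first-order frame correspondent is forall x forall y forall z (Rxy & Rxz -> y = z).
G1: fails — o sees both m and o.
G2: ✓.
G3: fails — u sees both u and w.
G4: fails — u sees both u and x.
Valid on: G2.

G2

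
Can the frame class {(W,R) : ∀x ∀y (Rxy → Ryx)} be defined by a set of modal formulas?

Yes, by p → □◇p

Yes: it is symmetry, defined by the B schema p → □◇p.
Suppose p→□◇p is valid. Take Rxy and set V(p)={x}. Then p at x, so □◇p at x, so ◇p at y, so some z with Ryz has p; z=x, i.e. Ryx.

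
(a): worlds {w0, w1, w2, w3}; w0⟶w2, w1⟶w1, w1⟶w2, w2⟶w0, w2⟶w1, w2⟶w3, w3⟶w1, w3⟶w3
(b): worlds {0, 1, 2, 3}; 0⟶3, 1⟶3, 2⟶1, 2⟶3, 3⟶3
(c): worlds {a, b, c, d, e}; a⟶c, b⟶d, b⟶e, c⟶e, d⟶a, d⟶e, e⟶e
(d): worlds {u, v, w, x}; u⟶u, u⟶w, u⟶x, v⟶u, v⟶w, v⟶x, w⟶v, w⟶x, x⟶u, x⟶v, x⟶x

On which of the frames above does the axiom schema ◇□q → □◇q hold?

The schema corresponds to convergence: ∀x ∀y ∀z (Rxy ∧ Rxz → ∃w (Ryw ∧ Rzw)).
(a): fails — Rw2w0 and Rw2w3 but w0 and w3 have no common successor.
(b): holds.
(c): fails — Rde and Rda but e and a have no common successor.
(d): holds.
Valid on: (b), (d).

(b), (d)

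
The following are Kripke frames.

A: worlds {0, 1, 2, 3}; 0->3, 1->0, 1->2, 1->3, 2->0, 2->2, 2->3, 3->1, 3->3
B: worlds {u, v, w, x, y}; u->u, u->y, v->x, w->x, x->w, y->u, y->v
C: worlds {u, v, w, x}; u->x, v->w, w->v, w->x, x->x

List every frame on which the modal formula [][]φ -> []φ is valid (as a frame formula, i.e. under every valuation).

This is the axiom for density; its first-order frame correspondent is forall x forall y (Rxy -> exists z (Rxz & Rzy)).
A: condition met.
B: fails — Rxw but no z with Rxz and Rzw.
C: fails — Rvw but no z with Rvz and Rzw.

A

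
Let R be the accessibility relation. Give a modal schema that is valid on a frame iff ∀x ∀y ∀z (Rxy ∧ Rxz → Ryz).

A defining formula is ◇s → □◇s (the 5 axiom).
Suppose ◇s→□◇s is valid. Take Rxy, Rxz and set V(s)={y}. Then ◇s at x, so □◇s at x, so ◇s at z, so some w with Rzw has s; w=y, i.e. Rzy. By symmetry of the argument, Ryz.

◇s → □◇s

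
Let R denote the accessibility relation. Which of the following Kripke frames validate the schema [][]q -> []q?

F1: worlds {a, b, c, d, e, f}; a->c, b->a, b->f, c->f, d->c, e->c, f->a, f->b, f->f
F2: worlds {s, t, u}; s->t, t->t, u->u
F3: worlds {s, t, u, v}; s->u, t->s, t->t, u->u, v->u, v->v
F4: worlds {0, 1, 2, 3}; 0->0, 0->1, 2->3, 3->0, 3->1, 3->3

This is the axiom for density; its first-order frame correspondent is forall x forall y (Rxy -> exists z (Rxz & Rzy)).
F1: fails — Rdc but no z with Rdz and Rzc.
F2: satisfies the condition.
F3: satisfies the condition.
F4: satisfies the condition.
Valid on: F2, F3, F4.

F2, F3, F4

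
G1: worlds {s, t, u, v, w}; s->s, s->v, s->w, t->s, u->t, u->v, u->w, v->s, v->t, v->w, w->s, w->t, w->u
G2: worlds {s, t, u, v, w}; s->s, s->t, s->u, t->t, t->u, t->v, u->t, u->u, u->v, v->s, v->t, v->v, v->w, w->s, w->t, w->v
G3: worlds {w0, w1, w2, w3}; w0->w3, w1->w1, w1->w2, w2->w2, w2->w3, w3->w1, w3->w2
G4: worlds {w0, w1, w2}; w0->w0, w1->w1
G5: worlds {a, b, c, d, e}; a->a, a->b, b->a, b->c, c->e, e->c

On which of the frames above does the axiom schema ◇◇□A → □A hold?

This is the axiom for a generalized confluence (Geach) condition; its first-order frame correspondent is ∀x ∀y ∀z ((xR²y ∧ xRz) → ∃w (yRw ∧ z = w)).
G1: fails — sR²t, sRv but no w* with tRw* and v=w*.
G2: fails — sR²t, sRs but no w* with tRw* and s=w*.
G3: fails — w0R²w1, w0Rw3 but no w with w1Rw and w3=w.
G4: holds.
G5: fails — aR²b, aRb but no w with bRw and b=w.
Valid on: G4.

G4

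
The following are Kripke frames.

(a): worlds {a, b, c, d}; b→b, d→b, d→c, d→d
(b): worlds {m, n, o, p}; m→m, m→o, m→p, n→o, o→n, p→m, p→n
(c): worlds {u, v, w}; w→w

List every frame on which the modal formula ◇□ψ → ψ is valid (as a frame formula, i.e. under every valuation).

(c)

This is the axiom for symmetry; its first-order frame correspondent is ∀x ∀y (Rxy → Ryx).
(a): fails — Rdb but not Rbd.
(b): fails — Rpn but not Rnp.
(c): condition met.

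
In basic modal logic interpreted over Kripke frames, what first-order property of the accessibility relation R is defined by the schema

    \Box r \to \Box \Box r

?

Suppose □r→□□r is valid. Take Rxy, Ryz and set V(r)={w : Rxw}. Then □r at x, so □□r at x, so □r at y, so r at z, i.e. Rxz.

Transitivity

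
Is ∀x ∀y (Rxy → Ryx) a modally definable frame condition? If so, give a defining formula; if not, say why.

Definable; p → □◇p defines it

This is a Sahlqvist condition; the B axiom p → □◇p defines it.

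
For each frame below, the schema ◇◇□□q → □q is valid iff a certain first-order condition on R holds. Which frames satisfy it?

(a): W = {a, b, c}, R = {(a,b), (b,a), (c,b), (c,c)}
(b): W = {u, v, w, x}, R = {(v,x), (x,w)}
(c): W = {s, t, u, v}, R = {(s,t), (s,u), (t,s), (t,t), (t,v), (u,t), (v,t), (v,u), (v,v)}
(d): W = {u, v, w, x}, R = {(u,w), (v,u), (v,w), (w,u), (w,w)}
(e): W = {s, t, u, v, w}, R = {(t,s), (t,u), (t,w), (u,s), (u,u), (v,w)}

(d)

This is the axiom for a generalized confluence (Geach) condition; its first-order frame correspondent is ∀x ∀y ∀z ((xR²y ∧ xRz) → ∃w (yR²w ∧ z = w)).
(a): fails — aR²a, aRb but no w with aR²w and b=w.
(b): fails — vR²w, vRx but no t with wR²t and x=t.
(c): fails — sR²s, sRu but no w with sR²w and u=w.
(d): satisfies the condition.
(e): fails — tR²s, tRs but no w* with sR²w* and s=w*.
Valid on: (d).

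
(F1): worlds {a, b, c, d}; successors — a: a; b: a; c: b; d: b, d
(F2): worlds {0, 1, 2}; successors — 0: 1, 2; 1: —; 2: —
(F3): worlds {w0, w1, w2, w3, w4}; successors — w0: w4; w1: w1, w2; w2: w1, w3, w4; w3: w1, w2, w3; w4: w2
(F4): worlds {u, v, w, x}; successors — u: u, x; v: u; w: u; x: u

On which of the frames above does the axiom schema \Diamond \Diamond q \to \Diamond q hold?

The schema corresponds to transitivity: \forall x \forall y \forall z (Rxy \wedge Ryz \to Rxz).
(F1): fails — Rcb and Rba but not Rca.
(F2): holds.
(F3): fails — Rw1w2 and Rw2w4 but not Rw1w4.
(F4): fails — Rwu and Rux but not Rwx.
Valid on: (F2).

(F2)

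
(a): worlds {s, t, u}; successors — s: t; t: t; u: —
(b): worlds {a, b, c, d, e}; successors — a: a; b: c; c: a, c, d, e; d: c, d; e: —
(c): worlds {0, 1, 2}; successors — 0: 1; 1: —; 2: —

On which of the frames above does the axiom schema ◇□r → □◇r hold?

Frame correspondent (Sahlqvist): ∀x ∀y ∀z (Rxy ∧ Rxz → ∃w (Ryw ∧ Rzw)) — i.e. convergence.
(a): ✓.
(b): fails — Rcc and Rce but c and e have no common successor.
(c): fails — R01 and R01 but 1 and 1 have no common successor.

(a)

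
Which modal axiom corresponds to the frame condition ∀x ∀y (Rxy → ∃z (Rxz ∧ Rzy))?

A defining formula is □□ψ → □ψ (the C4 axiom).
Suppose □□ψ→□ψ is valid. Take Rxy and set V(ψ)={w : xR²w}. Then □□ψ at x, so □ψ at x, so ψ at y, i.e. ∃z(Rxz∧Rzy).

□□ψ → □ψ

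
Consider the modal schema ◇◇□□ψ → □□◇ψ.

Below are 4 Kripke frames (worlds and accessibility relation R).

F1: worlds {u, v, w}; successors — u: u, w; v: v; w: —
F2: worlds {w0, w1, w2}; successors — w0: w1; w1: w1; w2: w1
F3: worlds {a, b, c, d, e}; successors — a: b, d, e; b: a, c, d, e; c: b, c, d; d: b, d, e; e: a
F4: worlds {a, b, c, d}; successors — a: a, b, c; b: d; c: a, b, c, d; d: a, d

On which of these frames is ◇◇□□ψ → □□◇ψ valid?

F2, F4

The schema corresponds to a generalized confluence (Geach) condition: ∀x ∀y ∀z ((xR²y ∧ xR²z) → ∃w (yR²w ∧ zRw)).
F1: fails — uR²u, uR²w but no t with uR²t and wRt.
F2: condition met.
F3: fails — aR²e, aR²e but no w with eR²w and eRw.
F4: condition met.
Valid on: F2, F4.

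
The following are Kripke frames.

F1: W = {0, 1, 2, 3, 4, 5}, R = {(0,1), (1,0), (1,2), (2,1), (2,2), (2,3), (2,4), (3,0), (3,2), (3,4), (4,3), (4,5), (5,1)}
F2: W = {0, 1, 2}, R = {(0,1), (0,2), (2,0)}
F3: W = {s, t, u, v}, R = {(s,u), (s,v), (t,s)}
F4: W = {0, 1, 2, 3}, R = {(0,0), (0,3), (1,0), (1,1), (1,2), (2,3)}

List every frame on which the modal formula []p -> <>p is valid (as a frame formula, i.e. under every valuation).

Frame correspondent (Sahlqvist): forall x exists y Rxy — i.e. seriality.
F1: satisfies the condition.
F2: fails — world 1 has no successor.
F3: fails — world u has no successor.
F4: fails — world 3 has no successor.
Valid on: F1.

F1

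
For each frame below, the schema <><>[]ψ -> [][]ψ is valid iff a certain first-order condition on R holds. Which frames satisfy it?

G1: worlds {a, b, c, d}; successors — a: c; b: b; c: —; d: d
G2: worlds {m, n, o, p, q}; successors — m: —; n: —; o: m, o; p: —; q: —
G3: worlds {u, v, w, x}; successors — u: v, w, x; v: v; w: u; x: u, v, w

G1

The schema corresponds to a generalized confluence (Geach) condition: forall x forall y forall z ((x R^2 y & x R^2 z) -> exists w (yRw & z = w)).
G1: condition met.
G2: fails — oR²m, oR²m but no w with mRw and m=w.
G3: fails — uR²u, uR²u but no t with uRt and u=t.
Valid on: G1.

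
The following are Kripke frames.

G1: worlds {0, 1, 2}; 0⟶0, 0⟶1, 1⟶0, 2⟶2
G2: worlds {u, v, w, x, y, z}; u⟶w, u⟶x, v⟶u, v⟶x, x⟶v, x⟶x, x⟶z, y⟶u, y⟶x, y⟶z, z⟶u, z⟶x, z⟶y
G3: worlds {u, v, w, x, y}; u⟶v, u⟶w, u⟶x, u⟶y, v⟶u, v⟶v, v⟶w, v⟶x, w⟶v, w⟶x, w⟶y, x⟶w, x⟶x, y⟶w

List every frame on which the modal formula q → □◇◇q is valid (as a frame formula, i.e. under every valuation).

Frame correspondent (Sahlqvist): ∀x ∀z (xRz → ∃w (x = w ∧ zR²w)) — i.e. a generalized confluence (Geach) condition.
G1: ✓.
G2: fails — uRw but no t with u=t and wR²t.
G3: fails — uRx but no t with u=t and xR²t.

G1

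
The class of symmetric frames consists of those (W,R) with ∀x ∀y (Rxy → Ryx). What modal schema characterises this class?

A defining formula is r → □◇r (the B axiom).
Suppose r→□◇r is valid. Take Rxy and set V(r)={x}. Then r at x, so □◇r at x, so ◇r at y, so some z with Ryz has r; z=x, i.e. Ryx.

r → □◇r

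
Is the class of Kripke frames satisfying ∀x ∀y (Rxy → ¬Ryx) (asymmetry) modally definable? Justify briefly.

If a class were modally definable it would be closed under surjective bounded morphisms (Goldblatt–Thomason).
The 5-cycle (worlds 0,1,2,3,4 with 0→1→2→3→4→0) is asymmetric. Mapping every world to a single reflexive point • is a surjective bounded morphism, and the reflexive point is not asymmetric (R•• but asymmetry requires ¬R••).
So no modal formula (or set of formulas) defines exactly the asymmetric frames.

No — not modally definable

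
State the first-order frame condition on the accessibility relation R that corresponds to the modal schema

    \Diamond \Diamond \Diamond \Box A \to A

\forall x \forall y (x R^3 y \to \exists w (yRw \wedge x = w))

This is a Sahlqvist (Geach-type) schema ◇^3□^1A → □^0◇^0A.
First-order correspondent: \forall x \forall y (x R^3 y \to \exists w (yRw \wedge x = w)).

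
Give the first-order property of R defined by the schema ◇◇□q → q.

This is a Sahlqvist (Geach-type) schema ◇^2□^1q → □^0◇^0q.
First-order correspondent: ∀x ∀y (xR²y → ∃w (yRw ∧ x = w)).

∀x ∀y (xR²y → ∃w (yRw ∧ x = w))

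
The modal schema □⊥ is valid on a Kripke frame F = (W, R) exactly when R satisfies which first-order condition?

□⊥ is valid iff no world has any successor (otherwise □⊥ fails at any world with one).
The converse is a direct semantic check.
Frame condition: ∀x ∀y ¬Rxy.

emptiness of R: ∀x ∀y ¬Rxy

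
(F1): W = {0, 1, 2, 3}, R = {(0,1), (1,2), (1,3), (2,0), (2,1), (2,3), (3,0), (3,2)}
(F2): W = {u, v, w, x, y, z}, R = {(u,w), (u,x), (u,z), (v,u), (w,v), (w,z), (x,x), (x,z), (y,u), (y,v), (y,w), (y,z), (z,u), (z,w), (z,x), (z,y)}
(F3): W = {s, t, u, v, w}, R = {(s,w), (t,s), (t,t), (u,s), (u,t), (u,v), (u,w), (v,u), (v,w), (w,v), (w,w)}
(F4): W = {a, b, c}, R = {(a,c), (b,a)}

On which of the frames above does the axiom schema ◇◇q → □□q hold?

(F4)

Frame correspondent (Sahlqvist): ∀x ∀y ∀z ((xR²y ∧ xR²z) → ∃w (y = w ∧ z = w)) — i.e. a generalized confluence (Geach) condition.
(F1): fails — 0R²2, 0R²3 but 2 ≠ 3.
(F2): fails — uR²u, uR²v but u ≠ v.
(F3): fails — sR²v, sR²w but v ≠ w.
(F4): condition met.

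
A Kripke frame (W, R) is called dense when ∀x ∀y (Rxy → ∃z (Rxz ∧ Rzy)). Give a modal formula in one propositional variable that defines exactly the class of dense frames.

□□p → □p

A defining formula is □□p → □p (the C4 axiom).
Suppose □□p→□p is valid. Take Rxy and set V(p)={w : xR²w}. Then □□p at x, so □p at x, so p at y, i.e. ∃z(Rxz∧Rzy).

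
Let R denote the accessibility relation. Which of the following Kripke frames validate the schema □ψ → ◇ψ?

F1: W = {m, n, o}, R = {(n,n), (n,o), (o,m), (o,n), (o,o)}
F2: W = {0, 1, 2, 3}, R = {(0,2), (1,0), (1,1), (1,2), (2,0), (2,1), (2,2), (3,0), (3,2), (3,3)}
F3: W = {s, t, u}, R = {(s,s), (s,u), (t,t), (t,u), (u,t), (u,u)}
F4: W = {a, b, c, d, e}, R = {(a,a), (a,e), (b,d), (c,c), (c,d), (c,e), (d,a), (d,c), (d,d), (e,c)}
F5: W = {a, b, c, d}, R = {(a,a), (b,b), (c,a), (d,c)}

F2, F3, F4, F5

This is the axiom for seriality; its first-order frame correspondent is ∀x ∃y Rxy.
F1: fails — world m has no successor.
F2: holds.
F3: holds.
F4: holds.
F5: holds.
Valid on: F2, F3, F4, F5.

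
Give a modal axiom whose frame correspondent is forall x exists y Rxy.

□r → ◇r

The condition is seriality. The D schema □r → ◇r defines it.
Suppose □r→◇r is valid. At any x set V(r)=W. Then □r at x, so ◇r at x, so x has a successor.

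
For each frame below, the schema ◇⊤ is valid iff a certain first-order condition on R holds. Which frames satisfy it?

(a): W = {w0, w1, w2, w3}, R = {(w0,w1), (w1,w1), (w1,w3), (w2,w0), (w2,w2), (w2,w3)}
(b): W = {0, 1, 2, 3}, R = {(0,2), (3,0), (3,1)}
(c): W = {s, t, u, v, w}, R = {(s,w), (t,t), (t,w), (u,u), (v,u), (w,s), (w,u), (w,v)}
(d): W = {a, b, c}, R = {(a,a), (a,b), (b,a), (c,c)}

Frame correspondent (Sahlqvist): ∀x ∃y Rxy — i.e. seriality.
(a): fails — world w3 has no successor.
(b): fails — world 1 has no successor.
(c): holds.
(d): holds.

(c), (d)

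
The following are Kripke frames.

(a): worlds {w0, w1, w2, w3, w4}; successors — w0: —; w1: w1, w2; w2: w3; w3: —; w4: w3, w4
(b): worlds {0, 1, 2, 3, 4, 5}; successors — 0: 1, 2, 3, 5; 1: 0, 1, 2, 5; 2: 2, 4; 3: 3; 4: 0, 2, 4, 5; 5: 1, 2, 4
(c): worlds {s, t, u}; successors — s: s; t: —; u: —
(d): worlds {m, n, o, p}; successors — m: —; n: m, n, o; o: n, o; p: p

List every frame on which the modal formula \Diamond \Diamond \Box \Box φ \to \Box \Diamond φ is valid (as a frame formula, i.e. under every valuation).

Frame correspondent (Sahlqvist): \forall x \forall y \forall z ((x R^2 y \wedge xRz) \to \exists w (y R^2 w \wedge zRw)) — i.e. a generalized confluence (Geach) condition.
(a): fails — w1R²w2, w1Rw1 but no w with w2R²w and w1Rw.
(b): fails — 0R²2, 0R3 but no w with 2R²w and 3Rw.
(c): condition met.
(d): fails — nR²m, nRm but no w with mR²w and mRw.

(c)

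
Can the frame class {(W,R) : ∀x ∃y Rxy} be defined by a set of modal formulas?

Yes, by □p → ◇p

The condition is seriality. A defining modal formula is □p → ◇p.
Suppose □p→◇p is valid. At any x set V(p)=W. Then □p at x, so ◇p at x, so x has a successor.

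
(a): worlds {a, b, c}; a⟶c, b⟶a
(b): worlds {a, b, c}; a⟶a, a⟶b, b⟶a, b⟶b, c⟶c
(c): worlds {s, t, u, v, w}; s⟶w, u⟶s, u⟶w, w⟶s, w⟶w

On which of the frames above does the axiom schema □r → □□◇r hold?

The schema corresponds to a generalized confluence (Geach) condition: ∀x ∀z (xR²z → ∃w (xRw ∧ zRw)).
(a): fails — bR²c but no w with bRw and cRw.
(b): ✓.
(c): ✓.

(b), (c)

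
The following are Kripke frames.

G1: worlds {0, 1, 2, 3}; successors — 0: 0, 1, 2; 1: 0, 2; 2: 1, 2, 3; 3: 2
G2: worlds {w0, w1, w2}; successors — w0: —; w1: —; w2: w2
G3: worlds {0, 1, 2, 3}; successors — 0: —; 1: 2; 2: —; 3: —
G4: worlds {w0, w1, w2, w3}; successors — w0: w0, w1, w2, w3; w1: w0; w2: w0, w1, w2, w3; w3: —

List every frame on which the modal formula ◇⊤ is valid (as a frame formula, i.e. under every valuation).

This is the axiom for seriality; its first-order frame correspondent is ∀x ∃y Rxy.
G1: holds.
G2: fails — world w0 has no successor.
G3: fails — world 0 has no successor.
G4: fails — world w3 has no successor.
Valid on: G1.

G1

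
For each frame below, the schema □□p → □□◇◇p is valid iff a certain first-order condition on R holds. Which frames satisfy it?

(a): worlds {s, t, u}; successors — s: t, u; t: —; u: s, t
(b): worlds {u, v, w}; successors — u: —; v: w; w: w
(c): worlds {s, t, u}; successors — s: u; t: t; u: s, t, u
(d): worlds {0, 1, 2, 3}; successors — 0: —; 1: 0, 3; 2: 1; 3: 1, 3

The schema corresponds to a generalized confluence (Geach) condition: ∀x ∀z (xR²z → ∃w (xR²w ∧ zR²w)).
(a): fails — sR²t but no w with sR²w and tR²w.
(b): holds.
(c): holds.
(d): fails — 2R²0 but no w with 2R²w and 0R²w.

(b), (c)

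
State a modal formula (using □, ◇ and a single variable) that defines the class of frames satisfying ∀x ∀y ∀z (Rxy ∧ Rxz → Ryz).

◇s → □◇s

The condition is the Euclidean property. The 5 schema ◇s → □◇s defines it.
Suppose ◇s→□◇s is valid. Take Rxy, Rxz and set V(s)={y}. Then ◇s at x, so □◇s at x, so ◇s at z, so some w with Rzw has s; w=y, i.e. Rzy. By symmetry of the argument, Ryz.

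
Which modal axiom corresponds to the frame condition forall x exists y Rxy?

A defining formula is □ψ → ◇ψ (the D axiom).

□ψ → ◇ψ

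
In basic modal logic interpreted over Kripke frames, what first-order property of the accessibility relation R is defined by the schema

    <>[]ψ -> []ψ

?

Equivalently (dual form): ◇ψ → □◇ψ.
Suppose ◇ψ→□◇ψ is valid. Take Rxy, Rxz and set V(ψ)={y}. Then ◇ψ at x, so □◇ψ at x, so ◇ψ at z, so some w with Rzw has ψ; w=y, i.e. Rzy. By symmetry of the argument, Ryz.

The Euclidean property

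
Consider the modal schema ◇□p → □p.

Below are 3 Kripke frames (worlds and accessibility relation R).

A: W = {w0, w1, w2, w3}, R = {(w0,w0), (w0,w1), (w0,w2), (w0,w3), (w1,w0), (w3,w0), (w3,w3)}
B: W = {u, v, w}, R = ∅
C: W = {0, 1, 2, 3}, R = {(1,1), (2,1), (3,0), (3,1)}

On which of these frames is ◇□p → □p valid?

Frame correspondent (Sahlqvist): ∀x ∀y ∀z (Rxy ∧ Rxz → Ryz) — i.e. the Euclidean property.
A: fails — Rw0w1 and Rw0w1 but not Rw1w1.
B: condition met.
C: fails — R30 and R30 but not R00.

B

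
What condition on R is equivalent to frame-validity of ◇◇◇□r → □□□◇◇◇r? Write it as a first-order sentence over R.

∀x ∀y ∀z ((xR³y ∧ xR³z) → ∃w (yRw ∧ zR³w))

This is a Sahlqvist (Geach-type) schema ◇^3□^1r → □^3◇^3r.
Minimal-valuation argument: fix x; take any y with xR^3y and any z with xR^3z. Set V(r) to the set of worlds R-reachable from y in exactly 1 step. Then □^1r holds at y, so the antecedent holds at x; validity forces ◇^3r at z, giving a w with zR^3w and yR^1w.
First-order correspondent: ∀x ∀y ∀z ((xR³y ∧ xR³z) → ∃w (yRw ∧ zR³w)).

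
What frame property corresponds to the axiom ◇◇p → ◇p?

Transitivity

This is frame-equivalent to □p → □□p (substitute ¬p for p and contrapose).
Suppose □p→□□p is valid. Take Rxy, Ryz and set V(p)={w : Rxw}. Then □p at x, so □□p at x, so □p at y, so p at z, i.e. Rxz.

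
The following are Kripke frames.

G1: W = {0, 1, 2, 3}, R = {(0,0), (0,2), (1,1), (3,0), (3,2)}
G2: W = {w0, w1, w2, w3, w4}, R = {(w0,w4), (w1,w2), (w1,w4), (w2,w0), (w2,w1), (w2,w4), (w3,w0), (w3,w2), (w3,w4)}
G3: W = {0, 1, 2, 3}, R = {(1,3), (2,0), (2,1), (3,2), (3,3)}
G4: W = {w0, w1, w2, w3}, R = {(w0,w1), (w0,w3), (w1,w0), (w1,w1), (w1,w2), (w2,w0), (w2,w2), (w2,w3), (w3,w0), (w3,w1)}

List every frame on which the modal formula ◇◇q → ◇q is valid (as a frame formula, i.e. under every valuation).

G1

This is the axiom for transitivity; its first-order frame correspondent is ∀x ∀y ∀z (Rxy ∧ Ryz → Rxz).
G1: holds.
G2: fails — Rw1w2 and Rw2w1 but not Rw1w1.
G3: fails — R32 and R20 but not R30.
G4: fails — Rw1w2 and Rw2w3 but not Rw1w3.
Valid on: G1.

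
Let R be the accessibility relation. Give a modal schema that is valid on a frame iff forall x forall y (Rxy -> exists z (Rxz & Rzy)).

□□p → □p

This is density; the standard corresponding axiom is C4: □□p → □p.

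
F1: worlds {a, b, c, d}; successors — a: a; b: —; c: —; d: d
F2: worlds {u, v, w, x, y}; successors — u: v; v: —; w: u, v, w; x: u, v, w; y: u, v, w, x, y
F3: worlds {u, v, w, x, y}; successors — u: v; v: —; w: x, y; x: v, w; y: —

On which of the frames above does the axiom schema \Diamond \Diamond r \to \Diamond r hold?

F1, F2

Frame correspondent (Sahlqvist): \forall x \forall y \forall z (Rxy \wedge Ryz \to Rxz) — i.e. transitivity.
F1: holds.
F2: holds.
F3: fails — Rxw and Rwx but not Rxx.
Valid on: F1, F2.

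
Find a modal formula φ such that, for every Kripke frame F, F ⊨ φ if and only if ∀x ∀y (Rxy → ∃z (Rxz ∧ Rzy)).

□□r → □r

A defining formula is □□r → □r (the C4 axiom).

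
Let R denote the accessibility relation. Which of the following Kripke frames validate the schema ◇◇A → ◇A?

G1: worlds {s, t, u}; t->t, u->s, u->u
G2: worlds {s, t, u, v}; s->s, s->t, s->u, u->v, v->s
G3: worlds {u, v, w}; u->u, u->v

Frame correspondent (Sahlqvist): ∀x ∀y ∀z (Rxy ∧ Ryz → Rxz) — i.e. transitivity.
G1: ✓.
G2: fails — Ruv and Rvs but not Rus.
G3: ✓.

G1, G3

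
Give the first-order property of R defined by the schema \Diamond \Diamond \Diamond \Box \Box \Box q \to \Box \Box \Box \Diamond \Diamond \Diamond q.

\forall x \forall y \forall z ((x R^3 y \wedge x R^3 z) \to \exists w (y R^3 w \wedge z R^3 w))

This is a Sahlqvist (Geach-type) schema ◇^3□^3q → □^3◇^3q.
Minimal-valuation argument: fix x; take any y with xR^3y and any z with xR^3z. Set V(q) to the set of worlds R-reachable from y in exactly 3 steps. Then □^3q holds at y, so the antecedent holds at x; validity forces ◇^3q at z, giving a w with zR^3w and yR^3w.
First-order correspondent: \forall x \forall y \forall z ((x R^3 y \wedge x R^3 z) \to \exists w (y R^3 w \wedge z R^3 w)).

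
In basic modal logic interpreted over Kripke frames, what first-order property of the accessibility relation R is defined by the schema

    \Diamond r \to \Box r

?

This is the CD axiom.
Its frame correspondent is partial functionality — \forall x \forall y \forall z (Rxy \wedge Rxz \to y = z).

Partial functionality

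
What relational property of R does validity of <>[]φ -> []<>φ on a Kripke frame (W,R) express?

Suppose ◇□φ→□◇φ is valid. Take Rxy, Rxz and set V(φ)={w : Ryw}. Then □φ at y so ◇□φ at x, so □◇φ at x, so ◇φ at z, giving w with Rzw and Ryw.
Conversely, any frame satisfying forall x forall y forall z (Rxy & Rxz -> exists w (Ryw & Rzw)) validates the schema.
So the correspondent is convergence.

convergence: forall x forall y forall z (Rxy & Rxz -> exists w (Ryw & Rzw))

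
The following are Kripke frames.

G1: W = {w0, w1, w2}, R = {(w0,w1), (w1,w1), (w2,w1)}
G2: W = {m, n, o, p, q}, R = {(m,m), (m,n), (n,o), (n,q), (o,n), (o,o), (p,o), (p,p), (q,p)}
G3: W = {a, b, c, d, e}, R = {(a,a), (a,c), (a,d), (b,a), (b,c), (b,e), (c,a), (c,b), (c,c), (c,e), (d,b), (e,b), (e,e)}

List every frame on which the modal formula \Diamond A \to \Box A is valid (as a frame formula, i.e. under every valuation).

This is the axiom for partial functionality; its first-order frame correspondent is \forall x \forall y \forall z (Rxy \wedge Rxz \to y = z).
G1: condition met.
G2: fails — m sees both m and n.
G3: fails — a sees both a and c.
Valid on: G1.

G1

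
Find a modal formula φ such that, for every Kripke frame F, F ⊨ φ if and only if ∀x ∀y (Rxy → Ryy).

This is shift-reflexivity; the standard corresponding axiom is T□: □(□p → p).
Suppose □(□p→p) is valid. Take Rxy and set V(p)={w : Ryw}. Then at y, □p holds; since □(□p→p) at x, □p→p at y, so p at y, i.e. Ryy.

□(□p → p)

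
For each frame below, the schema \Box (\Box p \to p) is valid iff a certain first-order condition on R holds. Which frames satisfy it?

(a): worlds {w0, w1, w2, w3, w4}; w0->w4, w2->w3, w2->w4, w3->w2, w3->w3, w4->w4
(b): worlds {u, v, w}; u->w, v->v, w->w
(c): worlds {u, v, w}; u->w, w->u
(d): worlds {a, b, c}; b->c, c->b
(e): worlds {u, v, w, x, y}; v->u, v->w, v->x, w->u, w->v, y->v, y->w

(b)

The schema corresponds to shift-reflexivity: \forall x \forall y (Rxy \to Ryy).
(a): fails — Rw3w2 but not Rw2w2.
(b): ✓.
(c): fails — Rwu but not Ruu.
(d): fails — Rbc but not Rcc.
(e): fails — Rwu but not Ruu.
Valid on: (b).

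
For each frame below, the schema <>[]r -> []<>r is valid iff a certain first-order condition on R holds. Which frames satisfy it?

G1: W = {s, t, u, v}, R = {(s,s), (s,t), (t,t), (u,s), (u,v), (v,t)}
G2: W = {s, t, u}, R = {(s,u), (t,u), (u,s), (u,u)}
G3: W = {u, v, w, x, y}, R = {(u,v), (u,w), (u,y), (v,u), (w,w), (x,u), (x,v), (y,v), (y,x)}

This is the axiom for convergence; its first-order frame correspondent is forall x forall y forall z (Rxy & Rxz -> exists w (Ryw & Rzw)).
G1: condition met.
G2: condition met.
G3: fails — Ruv and Ruw but v and w have no common successor.

G1, G2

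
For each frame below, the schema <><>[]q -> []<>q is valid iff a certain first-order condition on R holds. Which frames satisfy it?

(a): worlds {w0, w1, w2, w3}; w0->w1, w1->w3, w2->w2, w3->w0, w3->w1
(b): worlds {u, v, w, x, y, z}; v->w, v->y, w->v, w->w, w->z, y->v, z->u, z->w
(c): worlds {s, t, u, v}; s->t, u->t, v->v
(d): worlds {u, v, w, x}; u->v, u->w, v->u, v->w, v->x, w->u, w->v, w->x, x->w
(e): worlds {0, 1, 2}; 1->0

(c), (e)

This is the axiom for a generalized confluence (Geach) condition; its first-order frame correspondent is forall x forall y forall z ((x R^2 y & xRz) -> exists w (yRw & zRw)).
(a): fails — w0R²w3, w0Rw1 but no w with w3Rw and w1Rw.
(b): fails — vR²v, vRy but no t with vRt and yRt.
(c): holds.
(d): fails — uR²x, uRw but no t with xRt and wRt.
(e): holds.
Valid on: (c), (e).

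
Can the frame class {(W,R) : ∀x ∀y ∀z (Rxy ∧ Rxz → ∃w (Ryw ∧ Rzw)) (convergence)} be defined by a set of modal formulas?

Yes — defined by ◇□p → □◇p

This is a Sahlqvist condition; the .2 axiom ◇□p → □◇p defines it.
Suppose ◇□p→□◇p is valid. Take Rxy, Rxz and set V(p)={w : Ryw}. Then □p at y so ◇□p at x, so □◇p at x, so ◇p at z, giving w with Rzw and Ryw.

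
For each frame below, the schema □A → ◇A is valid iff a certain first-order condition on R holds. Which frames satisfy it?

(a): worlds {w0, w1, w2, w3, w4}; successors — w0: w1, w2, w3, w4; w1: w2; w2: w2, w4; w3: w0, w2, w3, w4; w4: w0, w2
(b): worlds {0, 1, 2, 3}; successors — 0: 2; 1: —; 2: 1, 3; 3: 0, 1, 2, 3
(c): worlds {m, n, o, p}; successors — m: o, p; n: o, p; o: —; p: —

(a)

The schema corresponds to seriality: ∀x ∃y Rxy.
(a): ✓.
(b): fails — world 1 has no successor.
(c): fails — world o has no successor.
Valid on: (a).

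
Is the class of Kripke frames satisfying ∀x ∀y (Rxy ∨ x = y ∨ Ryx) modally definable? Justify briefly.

Not definable by any modal formula

Any modally definable frame class is closed under disjoint unions.
Take 2 disjoint single-world reflexive frames: each is trivially connected, but their disjoint union has 2 worlds with no edge between distinct components, so it is not connected.
So the class is not modally definable.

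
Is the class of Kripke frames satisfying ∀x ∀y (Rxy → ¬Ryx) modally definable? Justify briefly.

Modal frame validity is preserved under surjective bounded morphisms.
The 4-cycle (worlds s,t,u,v with s→t→u→v→s) is asymmetric. Mapping every world to a single reflexive point • is a surjective bounded morphism, and the reflexive point is not asymmetric (R•• but asymmetry requires ¬R••).
So no modal formula (or set of formulas) defines exactly the asymmetric frames.

No — not modally definable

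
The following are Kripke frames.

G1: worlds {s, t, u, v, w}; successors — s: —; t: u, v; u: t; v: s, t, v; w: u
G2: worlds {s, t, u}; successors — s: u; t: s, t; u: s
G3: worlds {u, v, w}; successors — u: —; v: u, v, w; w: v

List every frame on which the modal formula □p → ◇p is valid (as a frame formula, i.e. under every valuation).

This is the axiom for seriality; its first-order frame correspondent is ∀x ∃y Rxy.
G1: fails — world s has no successor.
G2: holds.
G3: fails — world u has no successor.

G2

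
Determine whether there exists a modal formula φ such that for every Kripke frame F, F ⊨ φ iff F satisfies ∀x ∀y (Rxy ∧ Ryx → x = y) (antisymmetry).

No

Any modally definable frame class is closed under surjective bounded morphisms.
The 4-cycle (worlds 0,1,2,3 with 0→1→2→3→0) is antisymmetric. Sending even-indexed worlds to a and odd-indexed worlds to b is a surjective bounded morphism onto the two-world frame with a↔b, which is not antisymmetric.
Hence antisymmetry is not modally definable.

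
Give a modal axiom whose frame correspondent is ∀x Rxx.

□s → s

The condition is reflexivity. The T schema □s → s defines it.
Suppose □s→s is valid. At any x set V(s)={w : Rxw}. Then □s holds at x, so s holds at x, i.e. Rxx.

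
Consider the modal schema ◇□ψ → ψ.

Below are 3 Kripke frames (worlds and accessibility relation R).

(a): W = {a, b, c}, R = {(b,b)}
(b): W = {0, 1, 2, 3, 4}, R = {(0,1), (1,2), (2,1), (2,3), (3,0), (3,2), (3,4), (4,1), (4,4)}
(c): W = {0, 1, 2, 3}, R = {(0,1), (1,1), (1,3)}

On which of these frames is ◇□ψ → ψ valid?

This is the axiom for symmetry; its first-order frame correspondent is ∀x ∀y (Rxy → Ryx).
(a): holds.
(b): fails — R34 but not R43.
(c): fails — R01 but not R10.
Valid on: (a).

(a)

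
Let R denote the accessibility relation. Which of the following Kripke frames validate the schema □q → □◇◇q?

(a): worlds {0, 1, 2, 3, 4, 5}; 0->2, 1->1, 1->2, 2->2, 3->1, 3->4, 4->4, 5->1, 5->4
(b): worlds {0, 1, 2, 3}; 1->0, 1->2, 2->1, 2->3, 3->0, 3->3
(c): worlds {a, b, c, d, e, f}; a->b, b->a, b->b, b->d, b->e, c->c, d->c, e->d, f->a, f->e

This is the axiom for a generalized confluence (Geach) condition; its first-order frame correspondent is ∀x ∀z (xRz → ∃w (xRw ∧ zR²w)).
(a): holds.
(b): fails — 1R0 but no w with 1Rw and 0R²w.
(c): fails — bRd but no w with bRw and dR²w.
Valid on: (a).

(a)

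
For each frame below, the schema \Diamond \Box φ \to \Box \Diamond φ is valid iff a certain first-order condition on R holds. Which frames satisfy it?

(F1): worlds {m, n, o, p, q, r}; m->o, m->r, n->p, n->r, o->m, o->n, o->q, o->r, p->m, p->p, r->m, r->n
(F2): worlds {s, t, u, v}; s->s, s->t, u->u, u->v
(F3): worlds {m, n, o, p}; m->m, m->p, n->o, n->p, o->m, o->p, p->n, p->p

The schema corresponds to convergence: \forall x \forall y \forall z (Rxy \wedge Rxz \to \exists w (Ryw \wedge Rzw)).
(F1): fails — Rom and Ror but m and r have no common successor.
(F2): fails — Rss and Rst but s and t have no common successor.
(F3): satisfies the condition.

(F3)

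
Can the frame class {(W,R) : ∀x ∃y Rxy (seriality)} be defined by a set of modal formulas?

This is a Sahlqvist condition; the D axiom □q → ◇q defines it.
Suppose □q→◇q is valid. At any x set V(q)=W. Then □q at x, so ◇q at x, so x has a successor.

Yes, by □q → ◇q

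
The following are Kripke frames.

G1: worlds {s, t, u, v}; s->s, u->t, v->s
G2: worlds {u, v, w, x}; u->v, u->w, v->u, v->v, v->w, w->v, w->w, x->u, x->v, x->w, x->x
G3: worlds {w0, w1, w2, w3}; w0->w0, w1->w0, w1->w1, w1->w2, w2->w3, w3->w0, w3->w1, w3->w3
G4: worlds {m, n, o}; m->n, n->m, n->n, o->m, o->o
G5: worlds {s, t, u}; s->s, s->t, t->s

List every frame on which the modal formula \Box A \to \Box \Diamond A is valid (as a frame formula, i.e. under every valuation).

G2, G5

The schema corresponds to a generalized confluence (Geach) condition: \forall x \forall z (xRz \to \exists w (xRw \wedge zRw)).
G1: fails — uRt but no w with uRw and tRw.
G2: condition met.
G3: fails — w1Rw2 but no w with w1Rw and w2Rw.
G4: fails — oRm but no w with oRw and mRw.
G5: condition met.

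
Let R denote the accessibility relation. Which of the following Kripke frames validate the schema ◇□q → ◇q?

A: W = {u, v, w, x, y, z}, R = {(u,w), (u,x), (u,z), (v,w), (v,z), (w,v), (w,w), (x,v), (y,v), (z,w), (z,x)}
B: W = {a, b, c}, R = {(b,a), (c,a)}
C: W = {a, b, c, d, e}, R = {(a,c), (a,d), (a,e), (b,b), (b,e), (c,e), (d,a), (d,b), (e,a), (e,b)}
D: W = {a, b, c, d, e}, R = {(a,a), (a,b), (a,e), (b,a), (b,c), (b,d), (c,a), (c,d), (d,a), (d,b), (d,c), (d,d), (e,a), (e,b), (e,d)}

D

Frame correspondent (Sahlqvist): ∀x ∀y (xRy → ∃w (yRw ∧ xRw)) — i.e. a generalized confluence (Geach) condition.
A: fails — uRx but no t with xRt and uRt.
B: fails — bRa but no w with aRw and bRw.
C: fails — aRd but no w with dRw and aRw.
D: holds.
Valid on: D.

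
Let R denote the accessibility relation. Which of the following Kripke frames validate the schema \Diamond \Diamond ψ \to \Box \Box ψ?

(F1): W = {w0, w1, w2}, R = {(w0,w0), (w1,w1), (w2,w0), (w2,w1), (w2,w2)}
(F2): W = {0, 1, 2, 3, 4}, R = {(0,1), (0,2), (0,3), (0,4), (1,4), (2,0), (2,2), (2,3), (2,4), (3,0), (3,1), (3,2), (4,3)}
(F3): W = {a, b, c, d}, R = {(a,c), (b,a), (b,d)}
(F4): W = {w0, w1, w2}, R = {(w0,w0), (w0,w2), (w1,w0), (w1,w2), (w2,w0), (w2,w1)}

This is the axiom for a generalized confluence (Geach) condition; its first-order frame correspondent is \forall x \forall y \forall z ((x R^2 y \wedge x R^2 z) \to \exists w (y = w \wedge z = w)).
(F1): fails — w2R²w0, w2R²w1 but w0 ≠ w1.
(F2): fails — 0R²0, 0R²1 but 0 ≠ 1.
(F3): ✓.
(F4): fails — w0R²w0, w0R²w1 but w0 ≠ w1.
Valid on: (F3).

(F3)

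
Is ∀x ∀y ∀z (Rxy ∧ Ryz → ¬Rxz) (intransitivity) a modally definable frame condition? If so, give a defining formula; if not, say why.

If a class were modally definable it would be closed under surjective bounded morphisms (Goldblatt–Thomason).
The 5-cycle (worlds s,t,u,v,w with s→t→u→v→w→s) is intransitive. Mapping every world to a single reflexive point • is a surjective bounded morphism; the reflexive point is not intransitive (R••∧R•• but R••).
So no modal formula (or set of formulas) defines exactly the intransitive frames.

Not definable by any modal formula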